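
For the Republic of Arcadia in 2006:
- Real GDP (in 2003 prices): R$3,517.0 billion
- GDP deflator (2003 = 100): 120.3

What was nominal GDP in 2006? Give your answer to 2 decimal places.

Nominal GDP = Real × (GDP deflator/100) = 3517.0 × 1.203 = 4230.95.

R$4,230.95 billion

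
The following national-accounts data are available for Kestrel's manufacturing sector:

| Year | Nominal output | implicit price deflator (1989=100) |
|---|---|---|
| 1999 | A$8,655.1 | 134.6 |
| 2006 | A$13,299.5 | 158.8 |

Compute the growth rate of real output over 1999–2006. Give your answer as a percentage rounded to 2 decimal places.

30.24%

Deflate each year: 1999 → 8655.1/1.346 = 6430.24; 2006 → 13299.5/1.588 = 8375.00.
So real output changed by 8375.00/6430.24 − 1 = 0.3024, i.e. 30.24%.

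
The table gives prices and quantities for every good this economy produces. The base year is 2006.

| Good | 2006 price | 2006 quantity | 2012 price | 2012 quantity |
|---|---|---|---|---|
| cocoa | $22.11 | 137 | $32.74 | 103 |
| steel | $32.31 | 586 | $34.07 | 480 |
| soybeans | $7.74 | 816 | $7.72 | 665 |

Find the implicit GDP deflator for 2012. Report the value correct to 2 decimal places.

108.40

Nominal GDP 2012 = 32.74·103 + 34.07·480 + 7.72·665 = 24859.62.
Real GDP 2012 (at 2006 prices) = 22.11·103 + 32.31·480 + 7.74·665 = 22933.23.
Deflator = Nominal/Real × 100 = 24859.62/22933.23 × 100 = 108.400.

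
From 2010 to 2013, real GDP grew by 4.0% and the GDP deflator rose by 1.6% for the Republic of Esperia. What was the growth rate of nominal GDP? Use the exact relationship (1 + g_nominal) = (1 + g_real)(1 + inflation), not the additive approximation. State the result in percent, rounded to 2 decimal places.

5.66%

(1 + g_nom) = (1 + g_real)(1 + π) = 1.0400 × 1.0160 = 1.05664.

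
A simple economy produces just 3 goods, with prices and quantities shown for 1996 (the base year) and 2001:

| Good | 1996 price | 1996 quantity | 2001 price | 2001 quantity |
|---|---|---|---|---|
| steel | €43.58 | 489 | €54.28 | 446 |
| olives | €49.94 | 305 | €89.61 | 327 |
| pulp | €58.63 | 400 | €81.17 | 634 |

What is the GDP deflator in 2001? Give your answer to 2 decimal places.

143.92

Nominal GDP 2001 = 54.28·446 + 89.61·327 + 81.17·634 = 104973.13.
Real GDP 2001 (at 1996 prices) = 43.58·446 + 49.94·327 + 58.63·634 = 72938.48.
Deflator = Nominal/Real × 100 = 104973.13/72938.48 × 100 = 143.920.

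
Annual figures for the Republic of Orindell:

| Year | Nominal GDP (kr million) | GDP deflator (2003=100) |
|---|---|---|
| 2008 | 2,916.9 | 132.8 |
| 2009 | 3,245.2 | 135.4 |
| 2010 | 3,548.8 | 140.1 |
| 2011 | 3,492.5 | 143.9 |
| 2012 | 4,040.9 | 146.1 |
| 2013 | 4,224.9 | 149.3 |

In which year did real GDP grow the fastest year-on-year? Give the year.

2009: real = 3245.2/1.354 = 2396.75; growth vs 2008 (2196.46) = 9.12%.
2010: real = 3548.8/1.401 = 2533.05; growth vs 2009 (2396.75) = 5.69%.
2011: real = 3492.5/1.439 = 2427.03; growth vs 2010 (2533.05) = -4.19%.
2012: real = 4040.9/1.461 = 2765.85; growth vs 2011 (2427.03) = 13.96%.
2013: real = 4224.9/1.493 = 2829.81; growth vs 2012 (2765.85) = 2.31%.

2012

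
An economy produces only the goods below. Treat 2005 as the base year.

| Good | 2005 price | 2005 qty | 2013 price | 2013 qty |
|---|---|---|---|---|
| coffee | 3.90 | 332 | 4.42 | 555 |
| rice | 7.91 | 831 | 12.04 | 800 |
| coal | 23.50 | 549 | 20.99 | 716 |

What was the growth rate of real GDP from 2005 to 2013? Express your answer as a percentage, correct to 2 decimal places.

Real GDP 2005 = Nominal GDP 2005 = 3.90·332 + 7.91·831 + 23.50·549 = 20769.51.
Real GDP 2013 (at 2005 prices) = 3.90·555 + 7.91·800 + 23.50·716 = 25318.50.
Real growth = 25318.50/20769.51 − 1 = 0.2190.

21.90%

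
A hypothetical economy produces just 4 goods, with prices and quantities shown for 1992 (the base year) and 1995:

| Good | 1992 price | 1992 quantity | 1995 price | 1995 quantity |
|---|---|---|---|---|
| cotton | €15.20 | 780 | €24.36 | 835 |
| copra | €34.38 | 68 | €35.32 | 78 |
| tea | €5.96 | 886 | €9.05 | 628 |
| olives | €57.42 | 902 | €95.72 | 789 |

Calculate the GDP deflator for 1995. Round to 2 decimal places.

161.91

Nominal GDP 1995 = 24.36·835 + 35.32·78 + 9.05·628 + 95.72·789 = 104302.04.
Real GDP 1995 (at 1992 prices) = 15.20·835 + 34.38·78 + 5.96·628 + 57.42·789 = 64420.90.
Deflator = Nominal/Real × 100 = 104302.04/64420.90 × 100 = 161.907.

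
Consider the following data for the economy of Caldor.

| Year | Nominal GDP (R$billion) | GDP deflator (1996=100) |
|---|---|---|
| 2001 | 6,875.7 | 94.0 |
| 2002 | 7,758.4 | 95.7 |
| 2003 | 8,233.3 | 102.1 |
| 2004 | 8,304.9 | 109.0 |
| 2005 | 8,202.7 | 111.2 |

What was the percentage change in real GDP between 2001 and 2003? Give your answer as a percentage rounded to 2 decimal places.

Real GDP 2001 = 6875.7/0.940 = 7314.57.
Real GDP 2003 = 8233.3/1.021 = 8063.96.
Change = 8063.96/7314.57 − 1 = 0.1025.

10.25%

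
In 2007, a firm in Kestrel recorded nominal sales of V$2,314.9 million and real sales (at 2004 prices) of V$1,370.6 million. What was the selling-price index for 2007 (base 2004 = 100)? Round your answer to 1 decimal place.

168.9

selling-price index = (Nominal / Real) × 100 = 2314.9 / 1370.6 × 100 = 168.90.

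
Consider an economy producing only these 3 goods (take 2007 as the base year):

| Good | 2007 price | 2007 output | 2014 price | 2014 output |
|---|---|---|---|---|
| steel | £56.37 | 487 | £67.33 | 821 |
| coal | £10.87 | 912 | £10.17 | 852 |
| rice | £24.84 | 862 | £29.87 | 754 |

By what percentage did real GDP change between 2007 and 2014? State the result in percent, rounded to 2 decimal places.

26.36%

Real GDP 2007 = Nominal GDP 2007 = 56.37·487 + 10.87·912 + 24.84·862 = 58777.71.
Real GDP 2014 (at 2007 prices) = 56.37·821 + 10.87·852 + 24.84·754 = 74270.37.
Real growth = 74270.37/58777.71 − 1 = 0.2636.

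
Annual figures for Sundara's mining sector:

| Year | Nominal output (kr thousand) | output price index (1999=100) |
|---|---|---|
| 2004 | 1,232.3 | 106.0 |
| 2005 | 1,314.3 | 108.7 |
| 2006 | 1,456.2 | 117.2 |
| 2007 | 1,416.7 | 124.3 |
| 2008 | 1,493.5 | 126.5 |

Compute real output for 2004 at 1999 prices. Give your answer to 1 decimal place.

kr 1,162.5 thousand

Real output 2004 = 1232.3 / 1.060 = 1162.55.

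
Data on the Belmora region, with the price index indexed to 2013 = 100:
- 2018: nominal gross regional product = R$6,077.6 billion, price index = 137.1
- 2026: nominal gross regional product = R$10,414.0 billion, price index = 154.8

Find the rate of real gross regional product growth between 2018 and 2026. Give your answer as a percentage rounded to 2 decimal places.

Real gross regional product 2018 = 6077.6 / 1.371 = 4432.97.
Real gross regional product 2026 = 10414.0 / 1.548 = 6727.39.
Real growth = 6727.39 / 4432.97 − 1 = 0.5176.

51.76%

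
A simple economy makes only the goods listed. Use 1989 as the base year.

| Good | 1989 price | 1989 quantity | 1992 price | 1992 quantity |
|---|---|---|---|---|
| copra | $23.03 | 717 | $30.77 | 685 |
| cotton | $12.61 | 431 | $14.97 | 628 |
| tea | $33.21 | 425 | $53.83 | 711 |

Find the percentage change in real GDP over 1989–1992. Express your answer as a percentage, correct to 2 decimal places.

31.18%

Real GDP 1989 = Nominal GDP 1989 = 23.03·717 + 12.61·431 + 33.21·425 = 36061.67.
Real GDP 1992 (at 1989 prices) = 23.03·685 + 12.61·628 + 33.21·711 = 47306.94.
Real growth = 47306.94/36061.67 − 1 = 0.3118.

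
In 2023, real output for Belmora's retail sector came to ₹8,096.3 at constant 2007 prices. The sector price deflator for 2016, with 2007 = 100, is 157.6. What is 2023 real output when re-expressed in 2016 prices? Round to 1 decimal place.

Real output in 2016 prices = Real output in 2007 prices × (P_2016/P_2007) = 8096.3 × 1.576 = 12759.77.

₹12,759.8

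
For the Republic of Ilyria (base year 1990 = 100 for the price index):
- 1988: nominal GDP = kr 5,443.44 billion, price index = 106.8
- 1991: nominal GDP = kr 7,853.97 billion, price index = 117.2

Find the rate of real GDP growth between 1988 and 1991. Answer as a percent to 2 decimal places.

31.48%

Deflate each year: 1988 → 5443.44/1.068 = 5096.85; 1991 → 7853.97/1.172 = 6701.34.
So real GDP changed by 6701.34/5096.85 − 1 = 0.3148, i.e. 31.48%.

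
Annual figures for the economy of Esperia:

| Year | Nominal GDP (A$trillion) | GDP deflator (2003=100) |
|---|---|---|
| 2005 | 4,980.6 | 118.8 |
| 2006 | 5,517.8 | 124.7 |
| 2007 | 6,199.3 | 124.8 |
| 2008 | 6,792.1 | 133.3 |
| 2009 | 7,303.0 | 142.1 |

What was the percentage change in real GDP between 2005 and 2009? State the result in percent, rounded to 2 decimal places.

Real GDP 2005 = 4980.6/1.188 = 4192.42.
Real GDP 2009 = 7303.0/1.421 = 5139.34.
Change = 5139.34/4192.42 − 1 = 0.2259.

22.59%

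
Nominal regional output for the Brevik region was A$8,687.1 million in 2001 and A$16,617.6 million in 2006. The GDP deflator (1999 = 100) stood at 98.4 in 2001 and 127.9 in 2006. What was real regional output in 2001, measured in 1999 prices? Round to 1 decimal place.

A$8,828.4 million

Real regional output = Nominal / (GDP deflator/100) = 8687.1 / 0.984 = 8828.35.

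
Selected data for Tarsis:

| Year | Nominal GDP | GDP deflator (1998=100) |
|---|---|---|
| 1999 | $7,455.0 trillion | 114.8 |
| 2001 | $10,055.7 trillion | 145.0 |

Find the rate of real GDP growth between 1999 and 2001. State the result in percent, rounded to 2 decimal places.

6.79%

Deflate each year: 1999 → 7455.0/1.148 = 6493.90; 2001 → 10055.7/1.450 = 6934.97.
So real GDP changed by 6934.97/6493.90 − 1 = 0.0679, i.e. 6.79%.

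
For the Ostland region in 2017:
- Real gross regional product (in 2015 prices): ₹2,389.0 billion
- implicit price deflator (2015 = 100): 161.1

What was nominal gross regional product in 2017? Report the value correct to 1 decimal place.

₹3,848.7 billion

Nominal gross regional product = Real × (implicit price deflator/100) = 2389.0 × 1.611 = 3848.68.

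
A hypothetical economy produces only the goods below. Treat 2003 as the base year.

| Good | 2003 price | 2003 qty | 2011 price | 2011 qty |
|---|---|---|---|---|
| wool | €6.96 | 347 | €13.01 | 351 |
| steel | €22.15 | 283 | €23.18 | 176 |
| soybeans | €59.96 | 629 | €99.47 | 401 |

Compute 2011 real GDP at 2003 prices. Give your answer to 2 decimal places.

€30385.32

Real GDP 2011 = Σ (p_2003 × q_2011) = 6.96·351 + 22.15·176 + 59.96·401 = 30385.32.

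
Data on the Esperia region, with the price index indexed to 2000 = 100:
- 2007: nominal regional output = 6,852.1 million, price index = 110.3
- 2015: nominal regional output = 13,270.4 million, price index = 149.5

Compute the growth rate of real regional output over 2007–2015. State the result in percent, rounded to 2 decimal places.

42.89%

Real regional output 2007 = 6852.1 / 1.103 = 6212.24.
Real regional output 2015 = 13270.4 / 1.495 = 8876.52.
Real growth = 8876.52 / 6212.24 − 1 = 0.4289.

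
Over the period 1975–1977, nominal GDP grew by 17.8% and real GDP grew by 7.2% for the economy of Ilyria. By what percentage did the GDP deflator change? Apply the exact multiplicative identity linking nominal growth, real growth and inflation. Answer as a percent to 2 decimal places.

(1 + g_nom) = (1 + g_real)(1 + π), so π = 1.1780 / 1.0720 − 1 = 0.09888.

9.89%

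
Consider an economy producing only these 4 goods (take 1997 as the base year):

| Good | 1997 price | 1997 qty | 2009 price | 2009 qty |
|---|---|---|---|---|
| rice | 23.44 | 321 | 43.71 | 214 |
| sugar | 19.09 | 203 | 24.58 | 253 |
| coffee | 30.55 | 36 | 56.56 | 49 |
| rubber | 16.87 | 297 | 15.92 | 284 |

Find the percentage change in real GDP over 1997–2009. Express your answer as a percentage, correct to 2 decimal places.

Real GDP 1997 = Nominal GDP 1997 = 23.44·321 + 19.09·203 + 30.55·36 + 16.87·297 = 17509.70.
Real GDP 2009 (at 1997 prices) = 23.44·214 + 19.09·253 + 30.55·49 + 16.87·284 = 16133.96.
Real growth = 16133.96/17509.70 − 1 = -0.0786.

-7.86%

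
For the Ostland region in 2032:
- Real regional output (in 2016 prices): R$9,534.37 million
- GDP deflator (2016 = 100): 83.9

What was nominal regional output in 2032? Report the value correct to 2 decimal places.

Nominal regional output = Real × (GDP deflator/100) = 9534.37 × 0.839 = 7999.34.

R$7,999.34 million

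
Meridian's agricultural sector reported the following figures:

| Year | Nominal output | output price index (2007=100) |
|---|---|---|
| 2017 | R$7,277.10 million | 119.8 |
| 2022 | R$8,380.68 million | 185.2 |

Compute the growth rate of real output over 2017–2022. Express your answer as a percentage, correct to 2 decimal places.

-25.50%

Real output 2017 = 7277.10 / 1.198 = 6074.37.
Real output 2022 = 8380.68 / 1.852 = 4525.21.
Real growth = 4525.21 / 6074.37 − 1 = -0.2550.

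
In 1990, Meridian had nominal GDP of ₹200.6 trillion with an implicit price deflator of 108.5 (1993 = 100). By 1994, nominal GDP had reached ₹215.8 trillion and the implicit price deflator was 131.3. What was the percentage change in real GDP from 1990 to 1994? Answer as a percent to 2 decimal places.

Real GDP 1990 = 200.6 / 1.085 = 184.88.
Real GDP 1994 = 215.8 / 1.313 = 164.36.
Real growth = 164.36 / 184.88 − 1 = -0.1110.

-11.10%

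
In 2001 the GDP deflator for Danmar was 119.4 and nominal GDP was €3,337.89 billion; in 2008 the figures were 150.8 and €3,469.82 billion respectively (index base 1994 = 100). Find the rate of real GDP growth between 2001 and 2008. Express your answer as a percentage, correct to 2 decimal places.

Deflate each year: 2001 → 3337.89/1.194 = 2795.55; 2008 → 3469.82/1.508 = 2300.94.
So real GDP changed by 2300.94/2795.55 − 1 = -0.1769, i.e. -17.69%.

-17.69%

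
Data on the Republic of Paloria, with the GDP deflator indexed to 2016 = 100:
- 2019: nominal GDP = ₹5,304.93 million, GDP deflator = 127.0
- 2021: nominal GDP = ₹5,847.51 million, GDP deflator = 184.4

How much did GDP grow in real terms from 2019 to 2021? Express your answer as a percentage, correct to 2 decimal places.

-24.08%

Real GDP 2019 = 5304.93 / 1.270 = 4177.11.
Real GDP 2021 = 5847.51 / 1.844 = 3171.10.
Real growth = 3171.10 / 4177.11 − 1 = -0.2408.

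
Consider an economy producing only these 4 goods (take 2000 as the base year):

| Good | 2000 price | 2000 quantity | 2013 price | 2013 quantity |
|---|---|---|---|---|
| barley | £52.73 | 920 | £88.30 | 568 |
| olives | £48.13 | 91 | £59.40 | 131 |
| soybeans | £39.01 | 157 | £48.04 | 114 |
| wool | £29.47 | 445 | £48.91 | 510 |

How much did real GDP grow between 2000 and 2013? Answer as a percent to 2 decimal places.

-22.73%

Real GDP 2000 = Nominal GDP 2000 = 52.73·920 + 48.13·91 + 39.01·157 + 29.47·445 = 72130.15.
Real GDP 2013 (at 2000 prices) = 52.73·568 + 48.13·131 + 39.01·114 + 29.47·510 = 55732.51.
Real growth = 55732.51/72130.15 − 1 = -0.2273.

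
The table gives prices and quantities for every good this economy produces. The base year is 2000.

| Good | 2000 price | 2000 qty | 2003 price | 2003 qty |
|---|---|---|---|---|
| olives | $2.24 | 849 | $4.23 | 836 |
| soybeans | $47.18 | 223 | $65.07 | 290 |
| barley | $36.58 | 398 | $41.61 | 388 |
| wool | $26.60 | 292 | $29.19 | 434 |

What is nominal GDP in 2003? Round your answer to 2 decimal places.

Nominal GDP 2003 = Σ (p_2003 × q_2003) = 4.23·836 + 65.07·290 + 41.61·388 + 29.19·434 = 51219.72.

$51219.72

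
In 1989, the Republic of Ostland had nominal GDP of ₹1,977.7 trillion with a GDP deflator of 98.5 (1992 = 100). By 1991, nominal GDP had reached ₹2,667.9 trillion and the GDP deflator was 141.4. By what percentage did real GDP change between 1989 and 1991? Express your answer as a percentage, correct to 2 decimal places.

-6.03%

Deflate each year: 1989 → 1977.7/0.985 = 2007.82; 1991 → 2667.9/1.414 = 1886.78.
So real GDP changed by 1886.78/2007.82 − 1 = -0.0603, i.e. -6.03%.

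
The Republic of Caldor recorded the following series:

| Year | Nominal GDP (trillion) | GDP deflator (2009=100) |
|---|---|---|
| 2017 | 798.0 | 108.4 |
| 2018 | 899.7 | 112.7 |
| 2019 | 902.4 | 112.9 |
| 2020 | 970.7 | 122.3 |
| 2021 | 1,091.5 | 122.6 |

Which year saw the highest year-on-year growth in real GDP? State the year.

2021

2018: real = 899.7/1.127 = 798.31; growth vs 2017 (736.16) = 8.44%.
2019: real = 902.4/1.129 = 799.29; growth vs 2018 (798.31) = 0.12%.
2020: real = 970.7/1.223 = 793.70; growth vs 2019 (799.29) = -0.70%.
2021: real = 1091.5/1.226 = 890.29; growth vs 2020 (793.70) = 12.17%.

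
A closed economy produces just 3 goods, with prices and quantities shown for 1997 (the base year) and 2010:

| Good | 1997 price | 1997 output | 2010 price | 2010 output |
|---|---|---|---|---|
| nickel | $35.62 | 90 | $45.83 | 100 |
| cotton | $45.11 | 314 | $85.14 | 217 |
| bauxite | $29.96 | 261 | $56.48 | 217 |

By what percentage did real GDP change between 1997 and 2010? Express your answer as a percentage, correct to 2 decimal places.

Real GDP 1997 = Nominal GDP 1997 = 35.62·90 + 45.11·314 + 29.96·261 = 25189.90.
Real GDP 2010 (at 1997 prices) = 35.62·100 + 45.11·217 + 29.96·217 = 19852.19.
Real growth = 19852.19/25189.90 − 1 = -0.2119.

-21.19%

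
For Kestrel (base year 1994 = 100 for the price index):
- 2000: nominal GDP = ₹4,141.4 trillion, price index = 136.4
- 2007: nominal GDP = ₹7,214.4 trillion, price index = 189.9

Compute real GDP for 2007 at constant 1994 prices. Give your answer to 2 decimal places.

₹3,799.05 trillion

Real GDP = Nominal / (price index/100) = 7214.4 / 1.899 = 3799.05.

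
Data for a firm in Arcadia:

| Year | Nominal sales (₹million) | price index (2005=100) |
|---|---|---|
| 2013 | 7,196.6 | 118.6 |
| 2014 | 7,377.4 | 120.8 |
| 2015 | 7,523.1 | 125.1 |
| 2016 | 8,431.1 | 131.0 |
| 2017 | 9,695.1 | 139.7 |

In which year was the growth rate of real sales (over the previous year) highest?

2014: real = 7377.4/1.208 = 6107.12; growth vs 2013 (6067.96) = 0.65%.
2015: real = 7523.1/1.251 = 6013.67; growth vs 2014 (6107.12) = -1.53%.
2016: real = 8431.1/1.310 = 6435.95; growth vs 2015 (6013.67) = 7.02%.
2017: real = 9695.1/1.397 = 6939.94; growth vs 2016 (6435.95) = 7.83%.

2017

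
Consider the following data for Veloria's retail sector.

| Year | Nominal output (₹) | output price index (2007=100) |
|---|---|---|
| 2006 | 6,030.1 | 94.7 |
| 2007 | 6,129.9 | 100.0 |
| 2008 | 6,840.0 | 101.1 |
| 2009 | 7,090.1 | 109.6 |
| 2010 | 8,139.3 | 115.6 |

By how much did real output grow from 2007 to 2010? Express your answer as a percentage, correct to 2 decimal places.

14.86%

Real output 2007 = 6129.9/1.000 = 6129.90.
Real output 2010 = 8139.3/1.156 = 7040.92.
Change = 7040.92/6129.90 − 1 = 0.1486.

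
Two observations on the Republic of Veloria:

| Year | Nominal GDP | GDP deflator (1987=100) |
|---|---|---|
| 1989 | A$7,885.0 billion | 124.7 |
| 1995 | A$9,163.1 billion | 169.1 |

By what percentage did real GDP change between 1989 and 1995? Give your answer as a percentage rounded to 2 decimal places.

-14.30%

Real GDP 1989 = 7885.0 / 1.247 = 6323.18.
Real GDP 1995 = 9163.1 / 1.691 = 5418.75.
Real growth = 5418.75 / 6323.18 − 1 = -0.1430.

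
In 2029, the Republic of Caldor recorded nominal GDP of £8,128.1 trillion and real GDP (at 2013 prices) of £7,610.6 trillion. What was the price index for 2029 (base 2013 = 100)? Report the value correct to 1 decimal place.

106.8

price index = (Nominal / Real) × 100 = 8128.1 / 7610.6 × 100 = 106.80.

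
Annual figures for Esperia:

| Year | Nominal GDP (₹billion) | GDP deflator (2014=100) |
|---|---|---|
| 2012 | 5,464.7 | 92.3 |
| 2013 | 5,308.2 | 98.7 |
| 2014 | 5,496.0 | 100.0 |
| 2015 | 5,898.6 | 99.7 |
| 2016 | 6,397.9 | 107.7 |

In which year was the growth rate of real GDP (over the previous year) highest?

2013: real = 5308.2/0.987 = 5378.12; growth vs 2012 (5920.59) = -9.16%.
2014: real = 5496.0/1.000 = 5496.00; growth vs 2013 (5378.12) = 2.19%.
2015: real = 5898.6/0.997 = 5916.35; growth vs 2014 (5496.00) = 7.65%.
2016: real = 6397.9/1.077 = 5940.48; growth vs 2015 (5916.35) = 0.41%.

2015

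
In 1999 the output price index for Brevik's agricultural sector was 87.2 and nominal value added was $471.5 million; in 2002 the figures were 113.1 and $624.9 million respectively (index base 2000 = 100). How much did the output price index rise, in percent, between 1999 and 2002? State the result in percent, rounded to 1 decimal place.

Price-level change = 113.1 / 87.2 − 1 = 0.2970.

29.7%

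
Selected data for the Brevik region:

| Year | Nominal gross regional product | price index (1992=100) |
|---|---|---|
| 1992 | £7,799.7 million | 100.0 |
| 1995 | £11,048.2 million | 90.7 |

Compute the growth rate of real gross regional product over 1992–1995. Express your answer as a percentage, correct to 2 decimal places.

Real gross regional product 1992 = 7799.7 / 1.000 = 7799.70.
Real gross regional product 1995 = 11048.2 / 0.907 = 12181.04.
Real growth = 12181.04 / 7799.70 − 1 = 0.5617.

56.17%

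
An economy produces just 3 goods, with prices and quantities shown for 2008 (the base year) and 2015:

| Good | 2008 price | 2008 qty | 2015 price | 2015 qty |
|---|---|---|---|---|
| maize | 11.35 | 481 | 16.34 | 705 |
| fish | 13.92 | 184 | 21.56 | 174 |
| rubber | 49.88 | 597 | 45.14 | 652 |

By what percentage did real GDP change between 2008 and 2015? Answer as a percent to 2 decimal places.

Real GDP 2008 = Nominal GDP 2008 = 11.35·481 + 13.92·184 + 49.88·597 = 37798.99.
Real GDP 2015 (at 2008 prices) = 11.35·705 + 13.92·174 + 49.88·652 = 42945.59.
Real growth = 42945.59/37798.99 − 1 = 0.1362.

13.62%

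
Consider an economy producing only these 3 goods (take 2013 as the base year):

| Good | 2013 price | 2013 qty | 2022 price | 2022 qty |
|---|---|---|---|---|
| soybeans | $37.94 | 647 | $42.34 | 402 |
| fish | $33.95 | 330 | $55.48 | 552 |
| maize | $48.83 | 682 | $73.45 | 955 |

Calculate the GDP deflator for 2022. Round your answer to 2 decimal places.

146.10

Nominal GDP 2022 = 42.34·402 + 55.48·552 + 73.45·955 = 117790.39.
Real GDP 2022 (at 2013 prices) = 37.94·402 + 33.95·552 + 48.83·955 = 80624.93.
Deflator = Nominal/Real × 100 = 117790.39/80624.93 × 100 = 146.097.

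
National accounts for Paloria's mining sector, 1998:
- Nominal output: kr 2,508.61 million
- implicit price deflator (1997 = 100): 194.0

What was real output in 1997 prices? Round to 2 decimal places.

Real output = Nominal / (implicit price deflator/100) = 2508.61 / 1.940 = 1293.10.

kr 1,293.10 million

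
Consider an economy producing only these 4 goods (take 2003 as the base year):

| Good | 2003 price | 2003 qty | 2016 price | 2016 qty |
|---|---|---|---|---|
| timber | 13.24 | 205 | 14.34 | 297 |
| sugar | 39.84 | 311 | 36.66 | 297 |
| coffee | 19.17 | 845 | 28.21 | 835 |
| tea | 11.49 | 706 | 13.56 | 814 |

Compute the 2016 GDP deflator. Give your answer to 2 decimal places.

120.95

Nominal GDP 2016 = 14.34·297 + 36.66·297 + 28.21·835 + 13.56·814 = 49740.19.
Real GDP 2016 (at 2003 prices) = 13.24·297 + 39.84·297 + 19.17·835 + 11.49·814 = 41124.57.
Deflator = Nominal/Real × 100 = 49740.19/41124.57 × 100 = 120.950.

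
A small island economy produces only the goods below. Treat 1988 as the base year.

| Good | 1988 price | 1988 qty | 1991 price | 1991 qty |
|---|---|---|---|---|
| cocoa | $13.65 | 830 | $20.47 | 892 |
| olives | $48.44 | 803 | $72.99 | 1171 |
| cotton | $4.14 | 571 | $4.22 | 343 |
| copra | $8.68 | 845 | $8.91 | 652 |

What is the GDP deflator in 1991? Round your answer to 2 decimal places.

Nominal GDP 1991 = 20.47·892 + 72.99·1171 + 4.22·343 + 8.91·652 = 110987.31.
Real GDP 1991 (at 1988 prices) = 13.65·892 + 48.44·1171 + 4.14·343 + 8.68·652 = 75978.42.
Deflator = Nominal/Real × 100 = 110987.31/75978.42 × 100 = 146.077.

146.08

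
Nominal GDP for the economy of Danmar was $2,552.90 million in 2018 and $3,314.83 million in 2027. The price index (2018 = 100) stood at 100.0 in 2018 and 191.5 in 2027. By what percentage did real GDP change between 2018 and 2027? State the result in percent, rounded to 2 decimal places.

Real GDP 2018 = 2552.90 / 1.000 = 2552.90.
Real GDP 2027 = 3314.83 / 1.915 = 1730.98.
Real growth = 1730.98 / 2552.90 − 1 = -0.3220.

-32.20%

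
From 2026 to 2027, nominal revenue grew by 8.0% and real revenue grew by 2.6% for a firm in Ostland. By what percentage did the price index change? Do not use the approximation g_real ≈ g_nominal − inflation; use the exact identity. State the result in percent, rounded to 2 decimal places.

(1 + g_nom) = (1 + g_real)(1 + π), so π = 1.0800 / 1.0260 − 1 = 0.05263.

5.26%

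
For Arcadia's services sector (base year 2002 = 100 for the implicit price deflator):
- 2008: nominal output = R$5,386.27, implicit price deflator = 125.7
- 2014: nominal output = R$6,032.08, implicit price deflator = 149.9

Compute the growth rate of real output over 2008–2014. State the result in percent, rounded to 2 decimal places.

-6.09%

Real output 2008 = 5386.27 / 1.257 = 4285.02.
Real output 2014 = 6032.08 / 1.499 = 4024.07.
Real growth = 4024.07 / 4285.02 − 1 = -0.0609.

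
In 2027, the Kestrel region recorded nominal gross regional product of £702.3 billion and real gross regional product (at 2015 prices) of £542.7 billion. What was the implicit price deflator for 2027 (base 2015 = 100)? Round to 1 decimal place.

implicit price deflator = (Nominal / Real) × 100 = 702.3 / 542.7 × 100 = 129.41.

129.4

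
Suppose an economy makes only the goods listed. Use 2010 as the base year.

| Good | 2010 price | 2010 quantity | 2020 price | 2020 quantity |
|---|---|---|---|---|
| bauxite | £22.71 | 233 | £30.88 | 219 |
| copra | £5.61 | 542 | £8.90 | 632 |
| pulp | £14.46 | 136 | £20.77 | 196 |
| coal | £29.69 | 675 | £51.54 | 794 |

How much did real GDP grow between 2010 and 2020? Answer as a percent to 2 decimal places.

15.12%

Real GDP 2010 = Nominal GDP 2010 = 22.71·233 + 5.61·542 + 14.46·136 + 29.69·675 = 30339.36.
Real GDP 2020 (at 2010 prices) = 22.71·219 + 5.61·632 + 14.46·196 + 29.69·794 = 34927.03.
Real growth = 34927.03/30339.36 − 1 = 0.1512.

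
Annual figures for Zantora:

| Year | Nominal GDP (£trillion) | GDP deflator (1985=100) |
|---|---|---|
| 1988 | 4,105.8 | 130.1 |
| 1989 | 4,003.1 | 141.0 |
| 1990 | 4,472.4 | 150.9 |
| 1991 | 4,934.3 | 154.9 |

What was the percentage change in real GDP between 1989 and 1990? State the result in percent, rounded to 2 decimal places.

Real GDP 1989 = 4003.1/1.410 = 2839.08.
Real GDP 1990 = 4472.4/1.509 = 2963.82.
Change = 2963.82/2839.08 − 1 = 0.0439.

4.39%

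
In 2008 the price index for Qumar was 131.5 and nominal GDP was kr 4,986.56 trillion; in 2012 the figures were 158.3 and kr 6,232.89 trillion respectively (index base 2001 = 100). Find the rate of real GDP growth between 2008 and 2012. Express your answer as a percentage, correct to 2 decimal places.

3.83%

Real GDP 2008 = 4986.56 / 1.315 = 3792.06.
Real GDP 2012 = 6232.89 / 1.583 = 3937.39.
Real growth = 3937.39 / 3792.06 − 1 = 0.0383.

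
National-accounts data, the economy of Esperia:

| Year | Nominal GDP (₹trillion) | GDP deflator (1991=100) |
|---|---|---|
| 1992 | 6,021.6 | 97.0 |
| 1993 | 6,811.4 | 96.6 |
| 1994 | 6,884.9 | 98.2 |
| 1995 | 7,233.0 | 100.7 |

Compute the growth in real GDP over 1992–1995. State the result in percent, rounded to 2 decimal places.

15.70%

Real GDP 1992 = 6021.6/0.970 = 6207.84.
Real GDP 1995 = 7233.0/1.007 = 7182.72.
Change = 7182.72/6207.84 − 1 = 0.1570.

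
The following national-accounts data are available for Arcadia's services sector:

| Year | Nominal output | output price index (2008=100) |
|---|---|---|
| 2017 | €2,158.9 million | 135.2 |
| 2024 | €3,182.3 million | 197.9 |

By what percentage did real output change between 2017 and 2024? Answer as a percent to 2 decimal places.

0.70%

Deflate each year: 2017 → 2158.9/1.352 = 1596.82; 2024 → 3182.3/1.979 = 1608.03.
So real output changed by 1608.03/1596.82 − 1 = 0.0070, i.e. 0.70%.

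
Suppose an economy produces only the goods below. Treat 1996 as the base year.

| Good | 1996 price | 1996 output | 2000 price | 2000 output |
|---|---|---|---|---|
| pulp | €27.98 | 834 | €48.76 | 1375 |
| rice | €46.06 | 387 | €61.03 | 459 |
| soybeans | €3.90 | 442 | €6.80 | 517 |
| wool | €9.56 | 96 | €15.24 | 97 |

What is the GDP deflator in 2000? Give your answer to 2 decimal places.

Nominal GDP 2000 = 48.76·1375 + 61.03·459 + 6.80·517 + 15.24·97 = 100051.65.
Real GDP 2000 (at 1996 prices) = 27.98·1375 + 46.06·459 + 3.90·517 + 9.56·97 = 62557.66.
Deflator = Nominal/Real × 100 = 100051.65/62557.66 × 100 = 159.935.

159.94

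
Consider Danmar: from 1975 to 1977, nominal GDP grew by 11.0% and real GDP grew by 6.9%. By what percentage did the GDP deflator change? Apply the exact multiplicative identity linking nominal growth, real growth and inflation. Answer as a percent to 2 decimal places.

(1 + g_nom) = (1 + g_real)(1 + π), so π = 1.1100 / 1.0690 − 1 = 0.03835.

3.84%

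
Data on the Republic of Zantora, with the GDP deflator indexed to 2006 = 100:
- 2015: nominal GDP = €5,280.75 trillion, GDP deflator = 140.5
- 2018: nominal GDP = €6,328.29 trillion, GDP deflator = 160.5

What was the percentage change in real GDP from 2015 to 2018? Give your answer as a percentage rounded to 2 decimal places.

4.90%

Real GDP 2015 = 5280.75 / 1.405 = 3758.54.
Real GDP 2018 = 6328.29 / 1.605 = 3942.86.
Real growth = 3942.86 / 3758.54 − 1 = 0.0490.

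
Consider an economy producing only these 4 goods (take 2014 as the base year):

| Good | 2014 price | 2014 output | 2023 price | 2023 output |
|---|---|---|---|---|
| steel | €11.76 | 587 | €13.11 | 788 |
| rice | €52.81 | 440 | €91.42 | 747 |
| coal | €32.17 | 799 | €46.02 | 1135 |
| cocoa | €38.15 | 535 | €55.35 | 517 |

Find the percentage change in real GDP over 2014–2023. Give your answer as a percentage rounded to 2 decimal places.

Real GDP 2014 = Nominal GDP 2014 = 11.76·587 + 52.81·440 + 32.17·799 + 38.15·535 = 76253.60.
Real GDP 2023 (at 2014 prices) = 11.76·788 + 52.81·747 + 32.17·1135 + 38.15·517 = 104952.45.
Real growth = 104952.45/76253.60 − 1 = 0.3764.

37.64%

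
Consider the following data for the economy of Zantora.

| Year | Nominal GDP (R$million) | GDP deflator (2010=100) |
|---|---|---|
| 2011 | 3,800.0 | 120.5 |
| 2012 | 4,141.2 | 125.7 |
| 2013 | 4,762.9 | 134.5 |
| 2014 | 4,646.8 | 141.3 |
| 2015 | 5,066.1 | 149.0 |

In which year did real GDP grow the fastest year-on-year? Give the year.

2013

2012: real = 4141.2/1.257 = 3294.51; growth vs 2011 (3153.53) = 4.47%.
2013: real = 4762.9/1.345 = 3541.19; growth vs 2012 (3294.51) = 7.49%.
2014: real = 4646.8/1.413 = 3288.61; growth vs 2013 (3541.19) = -7.13%.
2015: real = 5066.1/1.490 = 3400.07; growth vs 2014 (3288.61) = 3.39%.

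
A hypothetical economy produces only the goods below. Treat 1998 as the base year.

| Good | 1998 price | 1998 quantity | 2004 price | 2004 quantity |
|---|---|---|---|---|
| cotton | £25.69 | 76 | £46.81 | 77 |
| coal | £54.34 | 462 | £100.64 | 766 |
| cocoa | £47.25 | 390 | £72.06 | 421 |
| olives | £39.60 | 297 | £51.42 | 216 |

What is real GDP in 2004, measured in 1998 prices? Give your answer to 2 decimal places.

£72048.42

Real GDP 2004 = Σ (p_1998 × q_2004) = 25.69·77 + 54.34·766 + 47.25·421 + 39.60·216 = 72048.42.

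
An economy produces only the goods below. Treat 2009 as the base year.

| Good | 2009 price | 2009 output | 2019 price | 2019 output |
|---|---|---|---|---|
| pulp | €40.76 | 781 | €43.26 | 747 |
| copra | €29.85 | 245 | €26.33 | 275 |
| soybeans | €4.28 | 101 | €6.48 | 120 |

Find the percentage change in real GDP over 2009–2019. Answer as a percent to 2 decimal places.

-1.03%

Real GDP 2009 = Nominal GDP 2009 = 40.76·781 + 29.85·245 + 4.28·101 = 39579.09.
Real GDP 2019 (at 2009 prices) = 40.76·747 + 29.85·275 + 4.28·120 = 39170.07.
Real growth = 39170.07/39579.09 − 1 = -0.0103.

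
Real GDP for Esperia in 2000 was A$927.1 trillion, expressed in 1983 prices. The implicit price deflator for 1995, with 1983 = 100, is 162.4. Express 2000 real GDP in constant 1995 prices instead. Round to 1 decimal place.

A$1,505.6 trillion

Real GDP in 1995 prices = Real GDP in 1983 prices × (P_1995/P_1983) = 927.1 × 1.624 = 1505.61.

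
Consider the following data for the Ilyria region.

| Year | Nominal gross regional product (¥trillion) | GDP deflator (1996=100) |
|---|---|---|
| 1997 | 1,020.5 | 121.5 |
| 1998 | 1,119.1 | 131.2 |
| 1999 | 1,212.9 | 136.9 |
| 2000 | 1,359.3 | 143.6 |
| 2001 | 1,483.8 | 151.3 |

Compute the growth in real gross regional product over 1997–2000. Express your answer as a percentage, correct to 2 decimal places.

12.70%

Real gross regional product 1997 = 1020.5/1.215 = 839.92.
Real gross regional product 2000 = 1359.3/1.436 = 946.59.
Change = 946.59/839.92 − 1 = 0.1270.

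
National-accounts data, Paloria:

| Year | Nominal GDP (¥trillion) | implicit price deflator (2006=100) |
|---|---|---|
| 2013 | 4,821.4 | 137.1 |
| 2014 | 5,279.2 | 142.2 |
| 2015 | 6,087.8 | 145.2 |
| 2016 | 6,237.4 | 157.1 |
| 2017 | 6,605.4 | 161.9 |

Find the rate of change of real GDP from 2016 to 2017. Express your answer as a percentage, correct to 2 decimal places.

2.76%

Real GDP 2016 = 6237.4/1.571 = 3970.34.
Real GDP 2017 = 6605.4/1.619 = 4079.93.
Change = 4079.93/3970.34 − 1 = 0.0276.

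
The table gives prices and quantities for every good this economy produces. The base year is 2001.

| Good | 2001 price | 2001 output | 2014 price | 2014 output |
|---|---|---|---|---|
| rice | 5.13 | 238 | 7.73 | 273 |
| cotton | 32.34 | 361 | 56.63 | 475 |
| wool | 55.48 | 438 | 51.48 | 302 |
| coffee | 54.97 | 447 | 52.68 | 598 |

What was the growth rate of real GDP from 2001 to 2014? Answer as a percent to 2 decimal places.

Real GDP 2001 = Nominal GDP 2001 = 5.13·238 + 32.34·361 + 55.48·438 + 54.97·447 = 61767.51.
Real GDP 2014 (at 2001 prices) = 5.13·273 + 32.34·475 + 55.48·302 + 54.97·598 = 66389.01.
Real growth = 66389.01/61767.51 − 1 = 0.0748.

7.48%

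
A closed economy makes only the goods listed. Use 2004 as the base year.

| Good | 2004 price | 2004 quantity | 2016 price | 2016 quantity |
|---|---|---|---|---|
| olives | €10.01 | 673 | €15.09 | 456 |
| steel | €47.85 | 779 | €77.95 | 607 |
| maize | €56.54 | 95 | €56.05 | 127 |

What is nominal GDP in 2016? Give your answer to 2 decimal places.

Nominal GDP 2016 = Σ (p_2016 × q_2016) = 15.09·456 + 77.95·607 + 56.05·127 = 61315.04.

€61315.04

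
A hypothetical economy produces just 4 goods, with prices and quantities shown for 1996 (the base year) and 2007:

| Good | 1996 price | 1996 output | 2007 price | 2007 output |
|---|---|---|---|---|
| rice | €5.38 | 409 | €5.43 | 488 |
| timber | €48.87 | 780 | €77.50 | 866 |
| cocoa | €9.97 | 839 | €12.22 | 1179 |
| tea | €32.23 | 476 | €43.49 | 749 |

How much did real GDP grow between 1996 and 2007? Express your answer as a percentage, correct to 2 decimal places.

Real GDP 1996 = Nominal GDP 1996 = 5.38·409 + 48.87·780 + 9.97·839 + 32.23·476 = 64025.33.
Real GDP 2007 (at 1996 prices) = 5.38·488 + 48.87·866 + 9.97·1179 + 32.23·749 = 80841.76.
Real growth = 80841.76/64025.33 − 1 = 0.2627.

26.27%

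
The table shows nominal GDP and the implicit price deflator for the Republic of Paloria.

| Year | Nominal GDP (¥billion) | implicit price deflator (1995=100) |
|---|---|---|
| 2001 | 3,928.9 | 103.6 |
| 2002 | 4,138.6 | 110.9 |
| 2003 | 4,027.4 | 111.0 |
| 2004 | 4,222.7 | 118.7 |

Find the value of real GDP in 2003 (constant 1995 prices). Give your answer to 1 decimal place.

¥3,628.3 billion

Real GDP 2003 = 4027.4 / 1.110 = 3628.29.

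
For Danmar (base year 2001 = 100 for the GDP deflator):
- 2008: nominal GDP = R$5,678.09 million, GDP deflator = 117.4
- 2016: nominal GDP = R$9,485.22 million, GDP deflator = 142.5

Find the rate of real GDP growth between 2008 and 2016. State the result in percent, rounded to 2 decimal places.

Deflate each year: 2008 → 5678.09/1.174 = 4836.53; 2016 → 9485.22/1.425 = 6656.29.
So real GDP changed by 6656.29/4836.53 − 1 = 0.3763, i.e. 37.63%.

37.63%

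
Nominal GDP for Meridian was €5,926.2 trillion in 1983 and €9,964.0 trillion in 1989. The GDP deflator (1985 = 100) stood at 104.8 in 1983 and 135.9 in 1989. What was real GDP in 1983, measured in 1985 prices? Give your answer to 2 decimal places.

Real GDP = Nominal / (GDP deflator/100) = 5926.2 / 1.048 = 5654.77.

€5,654.77 trillion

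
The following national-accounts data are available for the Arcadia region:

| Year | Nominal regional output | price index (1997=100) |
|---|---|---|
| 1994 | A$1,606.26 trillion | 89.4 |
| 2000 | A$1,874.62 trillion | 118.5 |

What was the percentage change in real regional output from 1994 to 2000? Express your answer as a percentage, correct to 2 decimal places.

Deflate each year: 1994 → 1606.26/0.894 = 1796.71; 2000 → 1874.62/1.185 = 1581.96.
So real regional output changed by 1581.96/1796.71 − 1 = -0.1195, i.e. -11.95%.

-11.95%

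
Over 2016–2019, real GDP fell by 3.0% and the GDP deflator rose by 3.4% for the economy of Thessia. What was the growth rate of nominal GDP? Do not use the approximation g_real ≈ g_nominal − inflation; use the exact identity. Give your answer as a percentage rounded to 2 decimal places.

0.30%

(1 + g_nom) = (1 + g_real)(1 + π) = 0.9700 × 1.0340 = 1.00298.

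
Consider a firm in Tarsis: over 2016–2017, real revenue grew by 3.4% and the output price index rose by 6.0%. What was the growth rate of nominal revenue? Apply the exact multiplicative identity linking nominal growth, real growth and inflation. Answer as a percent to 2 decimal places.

9.60%

(1 + g_nom) = (1 + g_real)(1 + π) = 1.0340 × 1.0600 = 1.09604.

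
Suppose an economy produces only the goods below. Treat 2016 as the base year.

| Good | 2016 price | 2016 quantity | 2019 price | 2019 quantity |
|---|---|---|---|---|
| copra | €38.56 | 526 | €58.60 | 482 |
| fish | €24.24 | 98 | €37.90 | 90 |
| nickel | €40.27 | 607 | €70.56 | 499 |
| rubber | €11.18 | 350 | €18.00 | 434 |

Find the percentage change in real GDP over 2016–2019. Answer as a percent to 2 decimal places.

-10.39%

Real GDP 2016 = Nominal GDP 2016 = 38.56·526 + 24.24·98 + 40.27·607 + 11.18·350 = 51014.97.
Real GDP 2019 (at 2016 prices) = 38.56·482 + 24.24·90 + 40.27·499 + 11.18·434 = 45714.37.
Real growth = 45714.37/51014.97 − 1 = -0.1039.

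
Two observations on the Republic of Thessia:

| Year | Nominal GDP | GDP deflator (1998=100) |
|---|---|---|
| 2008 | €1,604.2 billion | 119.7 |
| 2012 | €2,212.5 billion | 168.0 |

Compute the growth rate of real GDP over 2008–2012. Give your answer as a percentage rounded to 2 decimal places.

-1.73%

Deflate each year: 2008 → 1604.2/1.197 = 1340.18; 2012 → 2212.5/1.680 = 1316.96.
So real GDP changed by 1316.96/1340.18 − 1 = -0.0173, i.e. -1.73%.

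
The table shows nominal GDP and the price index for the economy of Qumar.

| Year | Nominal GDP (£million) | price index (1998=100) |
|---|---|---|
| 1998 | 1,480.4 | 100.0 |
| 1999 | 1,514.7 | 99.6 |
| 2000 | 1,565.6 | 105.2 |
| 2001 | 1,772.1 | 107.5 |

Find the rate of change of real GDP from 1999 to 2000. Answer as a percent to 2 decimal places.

Real GDP 1999 = 1514.7/0.996 = 1520.78.
Real GDP 2000 = 1565.6/1.052 = 1488.21.
Change = 1488.21/1520.78 − 1 = -0.0214.

-2.14%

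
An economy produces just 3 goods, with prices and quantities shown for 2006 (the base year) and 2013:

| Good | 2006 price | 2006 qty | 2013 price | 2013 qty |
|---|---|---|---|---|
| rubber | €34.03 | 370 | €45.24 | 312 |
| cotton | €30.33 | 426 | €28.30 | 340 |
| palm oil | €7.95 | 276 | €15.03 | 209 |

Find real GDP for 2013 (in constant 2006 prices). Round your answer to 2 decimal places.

Real GDP 2013 = Σ (p_2006 × q_2013) = 34.03·312 + 30.33·340 + 7.95·209 = 22591.11.

€22591.11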